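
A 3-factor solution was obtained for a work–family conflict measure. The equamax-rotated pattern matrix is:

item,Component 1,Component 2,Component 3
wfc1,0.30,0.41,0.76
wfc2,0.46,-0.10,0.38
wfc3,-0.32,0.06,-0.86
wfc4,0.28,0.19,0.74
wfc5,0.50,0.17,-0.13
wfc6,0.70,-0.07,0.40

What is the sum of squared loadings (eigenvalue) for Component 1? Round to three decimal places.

1.222

SS loadings for Component 1 = 0.30² + 0.46² + (-0.32)² + 0.28² + 0.50² + 0.70² = 0.0900 + 0.2116 + 0.1024 + 0.0784 + 0.2500 + 0.4900 = 1.2224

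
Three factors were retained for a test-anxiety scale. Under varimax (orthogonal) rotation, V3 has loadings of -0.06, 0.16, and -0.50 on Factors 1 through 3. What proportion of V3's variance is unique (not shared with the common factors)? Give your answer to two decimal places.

0.72

h² = (-0.06)² + 0.16² + (-0.50)² = 0.0036 + 0.0256 + 0.2500 = 0.2792
Uniqueness u² = 1 − h² = 1 − 0.2792 = 0.7208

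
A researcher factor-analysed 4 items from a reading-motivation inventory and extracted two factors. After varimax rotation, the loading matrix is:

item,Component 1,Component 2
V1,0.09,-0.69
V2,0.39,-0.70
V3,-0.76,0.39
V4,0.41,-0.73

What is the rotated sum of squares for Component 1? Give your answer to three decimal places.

SS loadings for Component 1 = 0.09² + 0.39² + (-0.76)² + 0.41² = 0.0081 + 0.1521 + 0.5776 + 0.1681 = 0.9059

0.906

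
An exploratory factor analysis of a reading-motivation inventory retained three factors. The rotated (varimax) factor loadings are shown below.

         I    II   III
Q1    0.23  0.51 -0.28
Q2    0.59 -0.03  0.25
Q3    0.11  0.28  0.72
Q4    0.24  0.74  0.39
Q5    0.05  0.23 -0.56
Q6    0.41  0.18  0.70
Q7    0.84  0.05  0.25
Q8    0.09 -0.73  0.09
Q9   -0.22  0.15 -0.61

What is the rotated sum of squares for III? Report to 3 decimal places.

2.058

SS loadings for III = (-0.28)² + 0.25² + 0.72² + 0.39² + (-0.56)² + 0.70² + 0.25² + 0.09² + (-0.61)² = 0.0784 + 0.0625 + 0.5184 + 0.1521 + 0.3136 + 0.4900 + 0.0625 + 0.0081 + 0.3721 = 2.0577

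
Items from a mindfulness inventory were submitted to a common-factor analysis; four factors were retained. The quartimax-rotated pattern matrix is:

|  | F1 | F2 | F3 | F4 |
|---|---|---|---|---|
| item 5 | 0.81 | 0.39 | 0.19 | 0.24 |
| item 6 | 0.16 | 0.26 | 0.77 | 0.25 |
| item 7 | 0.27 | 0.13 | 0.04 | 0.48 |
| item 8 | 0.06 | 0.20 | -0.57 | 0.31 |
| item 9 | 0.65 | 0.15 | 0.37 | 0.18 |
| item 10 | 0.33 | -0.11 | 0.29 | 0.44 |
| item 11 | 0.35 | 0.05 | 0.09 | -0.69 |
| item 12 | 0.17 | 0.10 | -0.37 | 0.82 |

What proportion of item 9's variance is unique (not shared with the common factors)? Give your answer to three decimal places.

h² = 0.65² + 0.15² + 0.37² + 0.18² = 0.4225 + 0.0225 + 0.1369 + 0.0324 = 0.6143
Uniqueness u² = 1 − h² = 1 − 0.6143 = 0.3857

0.386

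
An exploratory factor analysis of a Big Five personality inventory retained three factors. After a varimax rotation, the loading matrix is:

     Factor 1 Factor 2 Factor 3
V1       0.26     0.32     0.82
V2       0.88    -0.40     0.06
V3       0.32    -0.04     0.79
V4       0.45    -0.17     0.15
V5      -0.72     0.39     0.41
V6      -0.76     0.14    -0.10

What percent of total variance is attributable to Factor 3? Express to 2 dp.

25.01%

SS loadings for Factor 3 = 0.82² + 0.06² + 0.79² + 0.15² + 0.41² + (-0.10)² = 1.5007
With 6 standardized items, total variance = 6. Proportion = 1.5007/6 = 0.2501 → 25.01%.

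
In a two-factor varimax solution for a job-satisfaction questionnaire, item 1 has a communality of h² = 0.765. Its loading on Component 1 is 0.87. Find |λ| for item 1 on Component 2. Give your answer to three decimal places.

Under orthogonal rotation h² = Σλ², so λ_Component 2² = h² − (0.7569) = 0.765 − 0.7569 = 0.0081.
|λ| = √0.0081 = 0.0900.

0.090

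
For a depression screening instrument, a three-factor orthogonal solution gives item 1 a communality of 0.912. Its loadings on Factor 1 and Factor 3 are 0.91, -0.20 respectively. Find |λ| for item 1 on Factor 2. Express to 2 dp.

0.21

Under orthogonal rotation h² = Σλ², so λ_Factor 2² = h² − (0.8681) = 0.912 − 0.8681 = 0.0439.
|λ| = √0.0439 = 0.2095.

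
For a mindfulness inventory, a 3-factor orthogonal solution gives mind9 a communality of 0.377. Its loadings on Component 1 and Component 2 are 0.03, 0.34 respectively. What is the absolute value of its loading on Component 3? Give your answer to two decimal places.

0.51

Under orthogonal rotation h² = Σλ², so λ_Component 3² = h² − (0.1165) = 0.377 − 0.1165 = 0.2605.
|λ| = √0.2605 = 0.5104.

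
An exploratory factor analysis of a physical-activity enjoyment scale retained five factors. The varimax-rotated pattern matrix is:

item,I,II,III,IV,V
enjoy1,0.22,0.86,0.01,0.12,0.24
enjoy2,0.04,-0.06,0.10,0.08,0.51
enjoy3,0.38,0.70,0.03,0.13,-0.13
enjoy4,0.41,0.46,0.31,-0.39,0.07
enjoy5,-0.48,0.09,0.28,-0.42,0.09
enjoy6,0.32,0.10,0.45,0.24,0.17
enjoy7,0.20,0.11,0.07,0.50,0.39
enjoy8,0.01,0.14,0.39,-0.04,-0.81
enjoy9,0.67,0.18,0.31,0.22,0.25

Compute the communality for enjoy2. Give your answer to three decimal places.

0.282

h² = 0.04² + (-0.06)² + 0.10² + 0.08² + 0.51² = 0.0016 + 0.0036 + 0.0100 + 0.0064 + 0.2601 = 0.2817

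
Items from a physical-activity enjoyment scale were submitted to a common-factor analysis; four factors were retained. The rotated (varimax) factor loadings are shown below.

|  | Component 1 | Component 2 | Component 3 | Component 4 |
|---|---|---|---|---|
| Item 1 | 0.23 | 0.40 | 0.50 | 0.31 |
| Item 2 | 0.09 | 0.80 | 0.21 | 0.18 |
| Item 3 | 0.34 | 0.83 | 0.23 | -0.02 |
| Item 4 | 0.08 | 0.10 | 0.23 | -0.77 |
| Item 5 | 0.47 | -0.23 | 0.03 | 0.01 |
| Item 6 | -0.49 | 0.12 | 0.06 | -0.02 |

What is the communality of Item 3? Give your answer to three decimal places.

h² = 0.34² + 0.83² + 0.23² + (-0.02)² = 0.1156 + 0.6889 + 0.0529 + 0.0004 = 0.8578

0.858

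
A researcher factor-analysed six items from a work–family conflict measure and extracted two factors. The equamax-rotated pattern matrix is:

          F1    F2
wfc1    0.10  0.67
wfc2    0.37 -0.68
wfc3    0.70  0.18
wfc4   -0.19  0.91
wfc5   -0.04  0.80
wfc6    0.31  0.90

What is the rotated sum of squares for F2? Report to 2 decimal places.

3.22

SS loadings for F2 = 0.67² + (-0.68)² + 0.18² + 0.91² + 0.80² + 0.90² = 0.4489 + 0.4624 + 0.0324 + 0.8281 + 0.6400 + 0.8100 = 3.2218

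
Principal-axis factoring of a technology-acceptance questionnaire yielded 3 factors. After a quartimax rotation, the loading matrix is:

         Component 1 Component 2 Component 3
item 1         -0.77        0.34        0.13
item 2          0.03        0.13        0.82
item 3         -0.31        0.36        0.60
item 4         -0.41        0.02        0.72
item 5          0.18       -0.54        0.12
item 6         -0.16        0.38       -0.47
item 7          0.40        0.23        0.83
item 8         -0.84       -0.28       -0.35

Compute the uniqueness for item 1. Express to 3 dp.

h² = (-0.77)² + 0.34² + 0.13² = 0.5929 + 0.1156 + 0.0169 = 0.7254
Uniqueness u² = 1 − h² = 1 − 0.7254 = 0.2746

0.275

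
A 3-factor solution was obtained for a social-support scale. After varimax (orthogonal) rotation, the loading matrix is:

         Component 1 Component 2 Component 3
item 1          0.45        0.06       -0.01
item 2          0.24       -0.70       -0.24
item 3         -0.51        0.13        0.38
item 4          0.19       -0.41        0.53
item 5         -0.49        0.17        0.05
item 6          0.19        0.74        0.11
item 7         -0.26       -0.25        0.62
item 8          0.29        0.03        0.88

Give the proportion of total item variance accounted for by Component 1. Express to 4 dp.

0.1230

SS loadings for Component 1 = 0.45² + 0.24² + (-0.51)² + 0.19² + (-0.49)² + 0.19² + (-0.26)² + 0.29² = 0.9842
Proportion of variance = 0.9842 / 8 = 0.1230.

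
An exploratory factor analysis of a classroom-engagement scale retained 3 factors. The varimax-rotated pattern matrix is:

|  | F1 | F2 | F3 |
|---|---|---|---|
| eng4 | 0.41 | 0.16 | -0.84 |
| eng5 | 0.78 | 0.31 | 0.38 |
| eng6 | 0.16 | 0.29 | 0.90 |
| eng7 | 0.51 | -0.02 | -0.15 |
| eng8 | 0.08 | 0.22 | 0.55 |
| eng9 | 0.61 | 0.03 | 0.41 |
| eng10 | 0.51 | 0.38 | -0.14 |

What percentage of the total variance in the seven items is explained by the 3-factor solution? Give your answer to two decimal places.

Communalities: 0.8993, 0.8489, 0.9197, 0.2830, 0.3573, 0.5411, 0.4241; Σh² = 4.2734.
Total variance with 7 standardized items is 7, so the solution explains 4.2734/7 = 0.6105 = 61.05%.

61.05%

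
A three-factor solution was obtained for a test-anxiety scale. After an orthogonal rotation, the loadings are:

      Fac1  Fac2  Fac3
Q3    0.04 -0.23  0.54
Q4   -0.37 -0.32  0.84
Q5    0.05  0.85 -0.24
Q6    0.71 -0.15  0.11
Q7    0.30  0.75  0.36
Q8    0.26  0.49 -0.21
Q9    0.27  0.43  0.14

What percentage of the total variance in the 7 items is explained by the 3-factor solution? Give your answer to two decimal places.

SS loadings by factor: 0.8756, 1.8878, 1.2602; total = 4.0236.
Total variance with 7 standardized items is 7, so the solution explains 4.0236/7 = 0.5748 = 57.48%.

57.48%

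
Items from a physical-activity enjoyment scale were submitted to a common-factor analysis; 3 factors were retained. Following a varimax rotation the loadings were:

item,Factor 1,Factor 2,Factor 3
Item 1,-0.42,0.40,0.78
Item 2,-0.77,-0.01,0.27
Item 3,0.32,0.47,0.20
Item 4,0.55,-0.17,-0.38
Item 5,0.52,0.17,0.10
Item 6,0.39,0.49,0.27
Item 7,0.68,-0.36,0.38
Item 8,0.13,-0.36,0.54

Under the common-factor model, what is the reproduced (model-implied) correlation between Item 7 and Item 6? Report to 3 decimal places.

r̂ = Σ λ_i·λ_j across factors = (0.68)(0.39) + (-0.36)(0.49) + (0.38)(0.27)
  = +0.2652 -0.1764 +0.1026 = 0.1914

0.191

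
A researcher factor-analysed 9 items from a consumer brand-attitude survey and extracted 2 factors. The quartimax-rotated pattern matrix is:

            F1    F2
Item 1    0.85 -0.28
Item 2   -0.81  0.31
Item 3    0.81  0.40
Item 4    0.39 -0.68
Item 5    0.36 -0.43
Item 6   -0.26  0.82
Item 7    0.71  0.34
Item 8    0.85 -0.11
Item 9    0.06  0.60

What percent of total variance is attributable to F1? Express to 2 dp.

SS loadings for F1 = 0.85² + (-0.81)² + 0.81² + 0.39² + 0.36² + (-0.26)² + 0.71² + 0.85² + 0.06² = 3.6142
With 9 standardized items, total variance = 9. Proportion = 3.6142/9 = 0.4016 → 40.16%.

40.16%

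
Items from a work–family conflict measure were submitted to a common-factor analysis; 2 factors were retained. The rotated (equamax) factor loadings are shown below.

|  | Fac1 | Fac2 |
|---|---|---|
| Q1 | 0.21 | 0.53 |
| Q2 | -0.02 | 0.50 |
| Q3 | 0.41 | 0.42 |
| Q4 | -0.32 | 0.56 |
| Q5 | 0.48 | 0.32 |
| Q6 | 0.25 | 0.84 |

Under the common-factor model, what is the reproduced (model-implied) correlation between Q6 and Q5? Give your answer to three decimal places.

0.389

r̂ = Σ λ_i·λ_j across factors = (0.25)(0.48) + (0.84)(0.32)
  = +0.1200 +0.2688 = 0.3888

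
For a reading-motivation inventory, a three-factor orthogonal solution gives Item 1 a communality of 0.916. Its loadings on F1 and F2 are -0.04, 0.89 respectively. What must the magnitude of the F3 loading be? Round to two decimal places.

0.35

Under orthogonal rotation h² = Σλ², so λ_F3² = h² − (0.7937) = 0.916 − 0.7937 = 0.1223.
|λ| = √0.1223 = 0.3497.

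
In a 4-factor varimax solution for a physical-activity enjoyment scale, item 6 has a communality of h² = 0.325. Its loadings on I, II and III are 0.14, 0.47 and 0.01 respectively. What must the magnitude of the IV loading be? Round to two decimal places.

Under orthogonal rotation h² = Σλ², so λ_IV² = h² − (0.2406) = 0.325 − 0.2406 = 0.0844.
|λ| = √0.0844 = 0.2905.

0.29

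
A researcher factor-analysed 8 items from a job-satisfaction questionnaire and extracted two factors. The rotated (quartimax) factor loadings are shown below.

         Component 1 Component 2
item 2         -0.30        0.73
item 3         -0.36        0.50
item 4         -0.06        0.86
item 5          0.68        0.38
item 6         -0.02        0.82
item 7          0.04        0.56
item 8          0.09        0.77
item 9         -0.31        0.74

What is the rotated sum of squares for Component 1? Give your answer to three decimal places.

0.792

SS loadings for Component 1 = (-0.30)² + (-0.36)² + (-0.06)² + 0.68² + (-0.02)² + 0.04² + 0.09² + (-0.31)² = 0.0900 + 0.1296 + 0.0036 + 0.4624 + 0.0004 + 0.0016 + 0.0081 + 0.0961 = 0.7918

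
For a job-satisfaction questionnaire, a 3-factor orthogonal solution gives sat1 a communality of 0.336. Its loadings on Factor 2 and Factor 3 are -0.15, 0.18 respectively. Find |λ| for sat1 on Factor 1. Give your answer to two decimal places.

Under orthogonal rotation h² = Σλ², so λ_Factor 1² = h² − (0.0549) = 0.336 − 0.0549 = 0.2811.
|λ| = √0.2811 = 0.5302.

0.53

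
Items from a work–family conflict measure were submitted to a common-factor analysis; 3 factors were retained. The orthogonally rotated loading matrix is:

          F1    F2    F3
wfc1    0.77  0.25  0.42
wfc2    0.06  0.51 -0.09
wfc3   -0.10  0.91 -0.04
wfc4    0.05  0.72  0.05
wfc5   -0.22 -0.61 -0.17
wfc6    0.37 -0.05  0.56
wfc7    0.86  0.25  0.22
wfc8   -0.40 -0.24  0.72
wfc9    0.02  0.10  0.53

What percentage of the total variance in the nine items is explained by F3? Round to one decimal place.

SS loadings for F3 = 0.42² + (-0.09)² + (-0.04)² + 0.05² + (-0.17)² + 0.56² + 0.22² + 0.72² + 0.53² = 1.3788
With 9 standardized items, total variance = 9. Proportion = 1.3788/9 = 0.1532 → 15.32%.

15.3%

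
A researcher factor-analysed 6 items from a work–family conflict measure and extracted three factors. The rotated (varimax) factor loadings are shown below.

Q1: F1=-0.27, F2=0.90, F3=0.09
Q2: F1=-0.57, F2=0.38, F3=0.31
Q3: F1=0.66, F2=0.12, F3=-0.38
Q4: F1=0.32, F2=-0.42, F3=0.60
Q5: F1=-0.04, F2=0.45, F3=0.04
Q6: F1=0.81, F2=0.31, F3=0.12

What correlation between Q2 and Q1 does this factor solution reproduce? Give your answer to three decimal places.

r̂ = Σ λ_i·λ_j across factors = (-0.57)(-0.27) + (0.38)(0.90) + (0.31)(0.09)
  = +0.1539 +0.3420 +0.0279 = 0.5238

0.524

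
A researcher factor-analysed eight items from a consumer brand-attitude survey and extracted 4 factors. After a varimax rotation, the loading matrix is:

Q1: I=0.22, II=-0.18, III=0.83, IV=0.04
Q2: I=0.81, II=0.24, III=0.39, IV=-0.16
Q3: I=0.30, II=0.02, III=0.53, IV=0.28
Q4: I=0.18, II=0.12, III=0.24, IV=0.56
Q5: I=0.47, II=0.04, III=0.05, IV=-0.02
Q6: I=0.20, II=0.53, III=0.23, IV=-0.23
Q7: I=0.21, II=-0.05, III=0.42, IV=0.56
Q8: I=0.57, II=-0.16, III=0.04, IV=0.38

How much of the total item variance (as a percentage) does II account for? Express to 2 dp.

5.19%

SS loadings for II = (-0.18)² + 0.24² + 0.02² + 0.12² + 0.04² + 0.53² + (-0.05)² + (-0.16)² = 0.4154
With 8 standardized items, total variance = 8. Proportion = 0.4154/8 = 0.0519 → 5.19%.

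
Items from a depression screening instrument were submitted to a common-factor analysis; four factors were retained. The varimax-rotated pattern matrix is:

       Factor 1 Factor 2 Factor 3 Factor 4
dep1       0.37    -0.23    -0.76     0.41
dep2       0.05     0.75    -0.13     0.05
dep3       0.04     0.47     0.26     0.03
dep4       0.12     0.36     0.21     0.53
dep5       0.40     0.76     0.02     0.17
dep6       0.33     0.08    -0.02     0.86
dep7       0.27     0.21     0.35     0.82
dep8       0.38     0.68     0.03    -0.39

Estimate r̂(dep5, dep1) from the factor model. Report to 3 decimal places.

0.028

r̂ = Σ λ_i·λ_j across factors = (0.40)(0.37) + (0.76)(-0.23) + (0.02)(-0.76) + (0.17)(0.41)
  = +0.1480 -0.1748 -0.0152 +0.0697 = 0.0277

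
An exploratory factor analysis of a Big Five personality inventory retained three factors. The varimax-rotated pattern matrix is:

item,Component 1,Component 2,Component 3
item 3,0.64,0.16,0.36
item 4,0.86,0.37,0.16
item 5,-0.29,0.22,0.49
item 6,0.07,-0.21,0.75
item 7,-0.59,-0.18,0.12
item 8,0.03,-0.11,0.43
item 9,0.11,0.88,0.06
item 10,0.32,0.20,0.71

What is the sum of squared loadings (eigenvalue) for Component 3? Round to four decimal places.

1.6648

SS loadings for Component 3 = 0.36² + 0.16² + 0.49² + 0.75² + 0.12² + 0.43² + 0.06² + 0.71² = 0.1296 + 0.0256 + 0.2401 + 0.5625 + 0.0144 + 0.1849 + 0.0036 + 0.5041 = 1.6648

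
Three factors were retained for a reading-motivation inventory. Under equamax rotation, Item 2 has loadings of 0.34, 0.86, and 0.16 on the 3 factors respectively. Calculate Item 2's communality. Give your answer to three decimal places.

h² = 0.34² + 0.86² + 0.16² = 0.1156 + 0.7396 + 0.0256 = 0.8808

0.881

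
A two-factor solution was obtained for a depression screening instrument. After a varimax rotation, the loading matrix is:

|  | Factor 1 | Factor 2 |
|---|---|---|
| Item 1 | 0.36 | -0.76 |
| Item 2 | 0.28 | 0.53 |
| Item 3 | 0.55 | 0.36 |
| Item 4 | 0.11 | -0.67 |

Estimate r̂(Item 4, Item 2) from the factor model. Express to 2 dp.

r̂ = Σ λ_i·λ_j across factors = (0.11)(0.28) + (-0.67)(0.53)
  = +0.0308 -0.3551 = -0.3243

-0.32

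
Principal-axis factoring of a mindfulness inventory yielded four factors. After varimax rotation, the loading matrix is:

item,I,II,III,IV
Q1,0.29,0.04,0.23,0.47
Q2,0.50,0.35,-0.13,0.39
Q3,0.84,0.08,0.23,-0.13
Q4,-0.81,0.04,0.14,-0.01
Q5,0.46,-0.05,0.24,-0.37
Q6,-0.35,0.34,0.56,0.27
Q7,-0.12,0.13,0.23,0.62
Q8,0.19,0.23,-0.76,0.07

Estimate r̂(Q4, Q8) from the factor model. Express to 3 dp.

-0.252

r̂ = Σ λ_i·λ_j across factors = (-0.81)(0.19) + (0.04)(0.23) + (0.14)(-0.76) + (-0.01)(0.07)
  = -0.1539 +0.0092 -0.1064 -0.0007 = -0.2518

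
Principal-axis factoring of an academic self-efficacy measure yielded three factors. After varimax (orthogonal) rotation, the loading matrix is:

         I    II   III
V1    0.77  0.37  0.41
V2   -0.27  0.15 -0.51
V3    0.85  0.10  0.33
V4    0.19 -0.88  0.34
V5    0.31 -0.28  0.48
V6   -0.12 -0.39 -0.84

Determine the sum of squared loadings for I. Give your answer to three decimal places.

1.535

SS loadings for I = 0.77² + (-0.27)² + 0.85² + 0.19² + 0.31² + (-0.12)² = 0.5929 + 0.0729 + 0.7225 + 0.0361 + 0.0961 + 0.0144 = 1.5349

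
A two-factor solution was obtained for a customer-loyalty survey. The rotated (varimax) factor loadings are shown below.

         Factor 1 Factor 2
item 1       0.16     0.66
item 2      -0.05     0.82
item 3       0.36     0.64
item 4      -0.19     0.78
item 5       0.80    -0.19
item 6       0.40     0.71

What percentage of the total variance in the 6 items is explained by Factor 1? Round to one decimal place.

16.6%

SS loadings for Factor 1 = 0.16² + (-0.05)² + 0.36² + (-0.19)² + 0.80² + 0.40² = 0.9938
With 6 standardized items, total variance = 6. Proportion = 0.9938/6 = 0.1656 → 16.56%.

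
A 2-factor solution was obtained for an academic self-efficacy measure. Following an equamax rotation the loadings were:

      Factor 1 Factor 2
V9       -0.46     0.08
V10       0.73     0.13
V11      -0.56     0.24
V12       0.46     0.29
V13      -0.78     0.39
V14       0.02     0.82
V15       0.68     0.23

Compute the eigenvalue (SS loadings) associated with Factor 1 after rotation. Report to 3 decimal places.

2.341

SS loadings for Factor 1 = (-0.46)² + 0.73² + (-0.56)² + 0.46² + (-0.78)² + 0.02² + 0.68² = 0.2116 + 0.5329 + 0.3136 + 0.2116 + 0.6084 + 0.0004 + 0.4624 = 2.3409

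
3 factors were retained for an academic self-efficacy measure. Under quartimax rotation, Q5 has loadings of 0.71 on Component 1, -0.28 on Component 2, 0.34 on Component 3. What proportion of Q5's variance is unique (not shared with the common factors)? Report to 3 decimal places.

0.302

h² = 0.71² + (-0.28)² + 0.34² = 0.5041 + 0.0784 + 0.1156 = 0.6981
Uniqueness u² = 1 − h² = 1 − 0.6981 = 0.3019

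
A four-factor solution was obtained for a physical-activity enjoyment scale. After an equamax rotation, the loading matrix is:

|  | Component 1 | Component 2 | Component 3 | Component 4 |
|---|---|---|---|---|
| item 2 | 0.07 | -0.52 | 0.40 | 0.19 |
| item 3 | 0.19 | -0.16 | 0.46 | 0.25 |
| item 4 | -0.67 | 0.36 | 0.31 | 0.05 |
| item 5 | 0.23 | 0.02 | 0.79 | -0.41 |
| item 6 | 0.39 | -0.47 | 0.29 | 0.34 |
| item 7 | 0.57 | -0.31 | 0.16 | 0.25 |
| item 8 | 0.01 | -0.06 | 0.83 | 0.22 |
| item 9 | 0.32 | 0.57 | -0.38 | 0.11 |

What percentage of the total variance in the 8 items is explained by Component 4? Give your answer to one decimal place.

SS loadings for Component 4 = 0.19² + 0.25² + 0.05² + (-0.41)² + 0.34² + 0.25² + 0.22² + 0.11² = 0.5078
With 8 standardized items, total variance = 8. Proportion = 0.5078/8 = 0.0635 → 6.35%.

6.3%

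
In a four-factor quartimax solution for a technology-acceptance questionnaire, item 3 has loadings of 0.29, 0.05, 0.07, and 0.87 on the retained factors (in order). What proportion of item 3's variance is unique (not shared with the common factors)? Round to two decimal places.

h² = 0.29² + 0.05² + 0.07² + 0.87² = 0.0841 + 0.0025 + 0.0049 + 0.7569 = 0.8484
Uniqueness u² = 1 − h² = 1 − 0.8484 = 0.1516

0.15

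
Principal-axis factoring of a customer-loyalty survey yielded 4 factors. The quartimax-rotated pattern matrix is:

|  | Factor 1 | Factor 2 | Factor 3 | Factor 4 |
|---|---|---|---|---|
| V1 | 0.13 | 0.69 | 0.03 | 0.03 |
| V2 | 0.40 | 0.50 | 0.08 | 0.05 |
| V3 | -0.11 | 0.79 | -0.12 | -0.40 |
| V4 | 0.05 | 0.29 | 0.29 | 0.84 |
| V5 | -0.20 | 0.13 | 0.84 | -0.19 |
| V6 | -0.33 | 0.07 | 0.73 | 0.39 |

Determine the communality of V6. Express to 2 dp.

h² = (-0.33)² + 0.07² + 0.73² + 0.39² = 0.1089 + 0.0049 + 0.5329 + 0.1521 = 0.7988

0.80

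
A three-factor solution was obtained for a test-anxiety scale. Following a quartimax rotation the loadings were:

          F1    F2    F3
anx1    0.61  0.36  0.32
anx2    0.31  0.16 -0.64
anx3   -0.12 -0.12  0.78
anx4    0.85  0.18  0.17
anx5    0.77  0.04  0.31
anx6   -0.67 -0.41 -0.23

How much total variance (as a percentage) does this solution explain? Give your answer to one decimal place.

SS loadings by factor: 2.2469, 0.3717, 1.2983; total = 3.9169.
Total variance with 6 standardized items is 6, so the solution explains 3.9169/6 = 0.6528 = 65.28%.

65.3%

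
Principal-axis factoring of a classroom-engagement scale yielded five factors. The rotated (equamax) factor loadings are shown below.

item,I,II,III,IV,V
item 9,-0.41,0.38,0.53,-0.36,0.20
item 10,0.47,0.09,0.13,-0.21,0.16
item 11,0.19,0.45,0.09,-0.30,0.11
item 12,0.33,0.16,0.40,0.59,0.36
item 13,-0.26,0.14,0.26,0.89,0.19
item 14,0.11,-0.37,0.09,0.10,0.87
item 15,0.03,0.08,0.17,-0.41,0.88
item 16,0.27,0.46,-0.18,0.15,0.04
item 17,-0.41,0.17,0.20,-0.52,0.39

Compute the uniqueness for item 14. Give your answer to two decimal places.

0.08

h² = 0.11² + (-0.37)² + 0.09² + 0.10² + 0.87² = 0.0121 + 0.1369 + 0.0081 + 0.0100 + 0.7569 = 0.9240
Uniqueness u² = 1 − h² = 1 − 0.9240 = 0.0760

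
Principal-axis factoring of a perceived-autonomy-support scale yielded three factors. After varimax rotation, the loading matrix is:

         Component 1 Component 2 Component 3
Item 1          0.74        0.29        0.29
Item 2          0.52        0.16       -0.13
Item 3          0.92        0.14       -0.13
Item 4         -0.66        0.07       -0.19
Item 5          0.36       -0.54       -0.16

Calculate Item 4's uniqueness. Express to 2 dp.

0.52

h² = (-0.66)² + 0.07² + (-0.19)² = 0.4356 + 0.0049 + 0.0361 = 0.4766
Uniqueness u² = 1 − h² = 1 − 0.4766 = 0.5234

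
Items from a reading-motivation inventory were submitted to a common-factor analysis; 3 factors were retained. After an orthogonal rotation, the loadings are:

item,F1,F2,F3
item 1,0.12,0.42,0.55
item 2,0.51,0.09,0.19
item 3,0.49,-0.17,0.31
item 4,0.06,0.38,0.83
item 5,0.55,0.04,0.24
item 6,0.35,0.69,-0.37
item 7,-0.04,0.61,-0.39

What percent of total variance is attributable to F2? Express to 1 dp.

17.3%

SS loadings for F2 = 0.42² + 0.09² + (-0.17)² + 0.38² + 0.04² + 0.69² + 0.61² = 1.2076
With 7 standardized items, total variance = 7. Proportion = 1.2076/7 = 0.1725 → 17.25%.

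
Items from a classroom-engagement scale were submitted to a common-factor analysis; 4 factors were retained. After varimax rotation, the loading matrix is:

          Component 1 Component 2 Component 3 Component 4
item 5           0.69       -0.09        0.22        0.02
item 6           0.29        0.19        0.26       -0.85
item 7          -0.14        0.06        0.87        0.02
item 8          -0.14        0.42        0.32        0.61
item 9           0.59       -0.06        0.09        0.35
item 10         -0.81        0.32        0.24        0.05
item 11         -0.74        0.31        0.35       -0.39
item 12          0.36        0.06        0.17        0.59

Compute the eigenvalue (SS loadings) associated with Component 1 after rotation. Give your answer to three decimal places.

SS loadings for Component 1 = 0.69² + 0.29² + (-0.14)² + (-0.14)² + 0.59² + (-0.81)² + (-0.74)² + 0.36² = 0.4761 + 0.0841 + 0.0196 + 0.0196 + 0.3481 + 0.6561 + 0.5476 + 0.1296 = 2.2808

2.281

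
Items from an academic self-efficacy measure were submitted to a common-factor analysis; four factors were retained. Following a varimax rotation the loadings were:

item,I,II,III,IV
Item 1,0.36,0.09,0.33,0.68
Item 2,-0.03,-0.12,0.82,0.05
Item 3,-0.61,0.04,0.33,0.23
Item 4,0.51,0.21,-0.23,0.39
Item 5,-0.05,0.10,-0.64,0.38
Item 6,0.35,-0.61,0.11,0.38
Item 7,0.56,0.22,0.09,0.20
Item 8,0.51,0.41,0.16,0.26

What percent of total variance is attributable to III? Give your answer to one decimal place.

SS loadings for III = 0.33² + 0.82² + 0.33² + (-0.23)² + (-0.64)² + 0.11² + 0.09² + 0.16² = 1.3985
With 8 standardized items, total variance = 8. Proportion = 1.3985/8 = 0.1748 → 17.48%.

17.5%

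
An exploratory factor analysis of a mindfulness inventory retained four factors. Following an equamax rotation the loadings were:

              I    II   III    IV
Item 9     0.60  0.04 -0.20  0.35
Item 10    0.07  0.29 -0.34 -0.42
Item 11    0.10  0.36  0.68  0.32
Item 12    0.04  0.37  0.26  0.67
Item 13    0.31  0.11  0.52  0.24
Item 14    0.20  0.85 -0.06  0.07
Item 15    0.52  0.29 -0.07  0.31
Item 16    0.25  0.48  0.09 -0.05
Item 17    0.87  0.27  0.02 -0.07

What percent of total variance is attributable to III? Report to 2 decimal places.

SS loadings for III = (-0.20)² + (-0.34)² + 0.68² + 0.26² + 0.52² + (-0.06)² + (-0.07)² + 0.09² + 0.02² = 0.9730
With 9 standardized items, total variance = 9. Proportion = 0.9730/9 = 0.1081 → 10.81%.

10.81%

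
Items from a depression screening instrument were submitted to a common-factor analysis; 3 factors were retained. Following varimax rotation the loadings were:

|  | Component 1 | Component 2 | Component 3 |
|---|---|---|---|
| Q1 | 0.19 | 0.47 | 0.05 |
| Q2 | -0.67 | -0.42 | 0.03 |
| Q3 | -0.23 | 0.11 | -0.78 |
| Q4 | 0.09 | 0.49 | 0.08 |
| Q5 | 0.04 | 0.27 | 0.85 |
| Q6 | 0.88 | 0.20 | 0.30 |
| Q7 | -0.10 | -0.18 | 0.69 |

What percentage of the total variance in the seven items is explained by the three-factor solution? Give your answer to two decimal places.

57.62%

SS loadings by factor: 1.3320, 0.7948, 1.9068; total = 4.0336.
Total variance with 7 standardized items is 7, so the solution explains 4.0336/7 = 0.5762 = 57.62%.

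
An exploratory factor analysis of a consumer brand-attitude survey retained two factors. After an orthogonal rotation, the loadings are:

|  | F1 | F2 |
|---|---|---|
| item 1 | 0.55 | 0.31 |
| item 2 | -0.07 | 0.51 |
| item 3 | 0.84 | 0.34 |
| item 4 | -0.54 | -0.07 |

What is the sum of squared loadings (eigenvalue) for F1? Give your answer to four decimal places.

1.3046

SS loadings for F1 = 0.55² + (-0.07)² + 0.84² + (-0.54)² = 0.3025 + 0.0049 + 0.7056 + 0.2916 = 1.3046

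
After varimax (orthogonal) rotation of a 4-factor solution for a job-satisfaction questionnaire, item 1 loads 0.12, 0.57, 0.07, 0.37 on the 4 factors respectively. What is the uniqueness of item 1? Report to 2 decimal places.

0.52

h² = 0.12² + 0.57² + 0.07² + 0.37² = 0.0144 + 0.3249 + 0.0049 + 0.1369 = 0.4811
Uniqueness u² = 1 − h² = 1 − 0.4811 = 0.5189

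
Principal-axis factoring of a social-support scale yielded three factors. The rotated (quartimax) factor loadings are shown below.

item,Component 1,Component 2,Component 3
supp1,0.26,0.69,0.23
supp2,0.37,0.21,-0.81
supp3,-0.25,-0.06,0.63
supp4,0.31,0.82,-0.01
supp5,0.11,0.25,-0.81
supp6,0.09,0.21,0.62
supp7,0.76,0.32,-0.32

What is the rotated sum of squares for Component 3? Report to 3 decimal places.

2.249

SS loadings for Component 3 = 0.23² + (-0.81)² + 0.63² + (-0.01)² + (-0.81)² + 0.62² + (-0.32)² = 0.0529 + 0.6561 + 0.3969 + 0.0001 + 0.6561 + 0.3844 + 0.1024 = 2.2489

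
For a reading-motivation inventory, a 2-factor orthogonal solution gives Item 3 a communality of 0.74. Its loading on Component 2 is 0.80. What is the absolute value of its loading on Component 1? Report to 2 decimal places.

0.32

Under orthogonal rotation h² = Σλ², so λ_Component 1² = h² − (0.6400) = 0.74 − 0.6400 = 0.1000.
|λ| = √0.1000 = 0.3162.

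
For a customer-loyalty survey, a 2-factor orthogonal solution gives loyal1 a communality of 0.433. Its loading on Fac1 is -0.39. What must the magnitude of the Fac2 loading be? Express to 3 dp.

0.530

Under orthogonal rotation h² = Σλ², so λ_Fac2² = h² − (0.1521) = 0.433 − 0.1521 = 0.2809.
|λ| = √0.2809 = 0.5300.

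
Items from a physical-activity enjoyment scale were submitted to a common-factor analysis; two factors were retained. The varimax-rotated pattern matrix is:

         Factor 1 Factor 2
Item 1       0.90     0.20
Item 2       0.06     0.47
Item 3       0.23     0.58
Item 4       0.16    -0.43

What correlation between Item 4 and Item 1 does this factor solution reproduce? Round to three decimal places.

r̂ = Σ λ_i·λ_j across factors = (0.16)(0.90) + (-0.43)(0.20)
  = +0.1440 -0.0860 = 0.0580

0.058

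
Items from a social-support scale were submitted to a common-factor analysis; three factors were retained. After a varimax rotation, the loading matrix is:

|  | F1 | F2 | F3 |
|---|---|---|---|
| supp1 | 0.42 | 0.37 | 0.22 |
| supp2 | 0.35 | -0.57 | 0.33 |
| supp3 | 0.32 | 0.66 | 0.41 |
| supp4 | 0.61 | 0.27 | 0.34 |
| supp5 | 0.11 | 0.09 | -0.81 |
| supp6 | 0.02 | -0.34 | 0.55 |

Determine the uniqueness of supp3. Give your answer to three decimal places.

h² = 0.32² + 0.66² + 0.41² = 0.1024 + 0.4356 + 0.1681 = 0.7061
Uniqueness u² = 1 − h² = 1 − 0.7061 = 0.2939

0.294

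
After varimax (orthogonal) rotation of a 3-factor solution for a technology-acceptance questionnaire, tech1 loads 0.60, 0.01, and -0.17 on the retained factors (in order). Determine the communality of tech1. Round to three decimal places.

0.389

h² = 0.60² + 0.01² + (-0.17)² = 0.3600 + 0.0001 + 0.0289 = 0.3890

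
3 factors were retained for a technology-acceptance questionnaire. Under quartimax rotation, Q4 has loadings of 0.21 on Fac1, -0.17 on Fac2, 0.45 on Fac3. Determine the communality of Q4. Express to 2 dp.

h² = 0.21² + (-0.17)² + 0.45² = 0.0441 + 0.0289 + 0.2025 = 0.2755

0.28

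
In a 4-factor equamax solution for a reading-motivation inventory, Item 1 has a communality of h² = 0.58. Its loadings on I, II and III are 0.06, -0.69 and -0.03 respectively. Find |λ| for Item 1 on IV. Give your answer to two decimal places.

Under orthogonal rotation h² = Σλ², so λ_IV² = h² − (0.4806) = 0.58 − 0.4806 = 0.0994.
|λ| = √0.0994 = 0.3153.

0.32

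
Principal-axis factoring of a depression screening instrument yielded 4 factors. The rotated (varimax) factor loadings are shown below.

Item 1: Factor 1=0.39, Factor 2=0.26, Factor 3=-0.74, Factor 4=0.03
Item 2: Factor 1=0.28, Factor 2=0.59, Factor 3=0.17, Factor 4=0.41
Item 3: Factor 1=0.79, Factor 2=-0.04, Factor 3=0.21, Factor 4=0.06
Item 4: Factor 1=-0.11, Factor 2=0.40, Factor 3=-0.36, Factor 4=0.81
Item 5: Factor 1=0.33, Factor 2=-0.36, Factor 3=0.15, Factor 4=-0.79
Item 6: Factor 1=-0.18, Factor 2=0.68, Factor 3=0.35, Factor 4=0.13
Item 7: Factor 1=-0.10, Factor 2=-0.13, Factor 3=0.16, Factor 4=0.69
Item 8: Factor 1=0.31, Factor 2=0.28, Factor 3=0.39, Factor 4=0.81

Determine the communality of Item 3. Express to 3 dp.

0.673

h² = 0.79² + (-0.04)² + 0.21² + 0.06² = 0.6241 + 0.0016 + 0.0441 + 0.0036 = 0.6734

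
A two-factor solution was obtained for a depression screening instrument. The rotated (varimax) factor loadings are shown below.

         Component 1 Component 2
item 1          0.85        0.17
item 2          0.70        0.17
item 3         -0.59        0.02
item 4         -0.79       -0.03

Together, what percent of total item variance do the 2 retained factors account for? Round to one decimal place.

56.1%

Communalities: 0.7514, 0.5189, 0.3485, 0.6250; Σh² = 2.2438.
Total variance with 4 standardized items is 4, so the solution explains 2.2438/4 = 0.5609 = 56.09%.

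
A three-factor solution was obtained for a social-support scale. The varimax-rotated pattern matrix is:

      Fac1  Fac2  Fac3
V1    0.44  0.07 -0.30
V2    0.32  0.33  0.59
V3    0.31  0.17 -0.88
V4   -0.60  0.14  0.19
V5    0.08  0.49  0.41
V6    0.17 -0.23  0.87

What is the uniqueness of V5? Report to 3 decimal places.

0.585

h² = 0.08² + 0.49² + 0.41² = 0.0064 + 0.2401 + 0.1681 = 0.4146
Uniqueness u² = 1 − h² = 1 − 0.4146 = 0.5854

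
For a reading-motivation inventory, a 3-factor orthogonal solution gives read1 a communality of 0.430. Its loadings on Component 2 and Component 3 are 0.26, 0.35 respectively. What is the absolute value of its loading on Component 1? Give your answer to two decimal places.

Under orthogonal rotation h² = Σλ², so λ_Component 1² = h² − (0.1901) = 0.430 − 0.1901 = 0.2399.
|λ| = √0.2399 = 0.4898.

0.49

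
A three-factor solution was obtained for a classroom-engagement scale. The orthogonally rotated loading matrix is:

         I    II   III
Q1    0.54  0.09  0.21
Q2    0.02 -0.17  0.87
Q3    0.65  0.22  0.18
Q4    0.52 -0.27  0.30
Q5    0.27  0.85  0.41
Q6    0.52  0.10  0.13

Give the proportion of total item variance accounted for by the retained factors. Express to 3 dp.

0.555

Communalities: 0.3438, 0.7862, 0.5033, 0.4333, 0.9635, 0.2973; Σh² = 3.3274.
Total variance with 6 standardized items is 6, so the solution explains 3.3274/6 = 0.5546.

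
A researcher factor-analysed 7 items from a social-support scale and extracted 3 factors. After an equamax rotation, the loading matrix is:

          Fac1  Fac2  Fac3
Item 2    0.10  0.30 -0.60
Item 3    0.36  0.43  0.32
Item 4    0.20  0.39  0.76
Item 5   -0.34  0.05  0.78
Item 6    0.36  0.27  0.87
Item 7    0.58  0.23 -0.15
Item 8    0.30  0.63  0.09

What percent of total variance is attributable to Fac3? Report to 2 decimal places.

34.80%

SS loadings for Fac3 = (-0.60)² + 0.32² + 0.76² + 0.78² + 0.87² + (-0.15)² + 0.09² = 2.4359
With 7 standardized items, total variance = 7. Proportion = 2.4359/7 = 0.3480 → 34.80%.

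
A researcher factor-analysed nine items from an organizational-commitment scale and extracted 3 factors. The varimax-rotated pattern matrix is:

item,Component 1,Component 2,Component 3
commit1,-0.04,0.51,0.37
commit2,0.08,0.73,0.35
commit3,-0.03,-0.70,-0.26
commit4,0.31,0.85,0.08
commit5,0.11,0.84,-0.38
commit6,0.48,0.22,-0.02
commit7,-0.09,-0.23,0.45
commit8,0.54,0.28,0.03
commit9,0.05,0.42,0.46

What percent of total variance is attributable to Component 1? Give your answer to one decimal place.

SS loadings for Component 1 = (-0.04)² + 0.08² + (-0.03)² + 0.31² + 0.11² + 0.48² + (-0.09)² + 0.54² + 0.05² = 0.6497
With 9 standardized items, total variance = 9. Proportion = 0.6497/9 = 0.0722 → 7.22%.

7.2%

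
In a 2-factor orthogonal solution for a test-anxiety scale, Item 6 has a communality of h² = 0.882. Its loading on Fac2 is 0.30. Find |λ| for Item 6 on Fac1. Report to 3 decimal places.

Under orthogonal rotation h² = Σλ², so λ_Fac1² = h² − (0.0900) = 0.882 − 0.0900 = 0.7920.
|λ| = √0.7920 = 0.8899.

0.890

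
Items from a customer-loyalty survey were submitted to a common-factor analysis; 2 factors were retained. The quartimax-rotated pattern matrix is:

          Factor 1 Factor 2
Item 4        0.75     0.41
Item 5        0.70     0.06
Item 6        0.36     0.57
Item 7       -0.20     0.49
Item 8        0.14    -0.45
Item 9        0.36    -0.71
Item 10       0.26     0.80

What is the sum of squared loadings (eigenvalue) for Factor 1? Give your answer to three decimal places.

1.439

SS loadings for Factor 1 = 0.75² + 0.70² + 0.36² + (-0.20)² + 0.14² + 0.36² + 0.26² = 0.5625 + 0.4900 + 0.1296 + 0.0400 + 0.0196 + 0.1296 + 0.0676 = 1.4389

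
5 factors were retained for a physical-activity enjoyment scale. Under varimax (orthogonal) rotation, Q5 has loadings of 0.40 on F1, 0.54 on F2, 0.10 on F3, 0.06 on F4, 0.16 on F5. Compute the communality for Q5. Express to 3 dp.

0.491

h² = 0.40² + 0.54² + 0.10² + 0.06² + 0.16² = 0.1600 + 0.2916 + 0.0100 + 0.0036 + 0.0256 = 0.4908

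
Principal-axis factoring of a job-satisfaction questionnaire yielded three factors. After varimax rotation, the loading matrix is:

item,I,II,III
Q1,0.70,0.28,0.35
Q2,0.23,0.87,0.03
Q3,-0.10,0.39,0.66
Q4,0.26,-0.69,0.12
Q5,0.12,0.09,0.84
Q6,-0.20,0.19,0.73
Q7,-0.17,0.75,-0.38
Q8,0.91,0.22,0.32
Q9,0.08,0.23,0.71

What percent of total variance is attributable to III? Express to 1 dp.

SS loadings for III = 0.35² + 0.03² + 0.66² + 0.12² + 0.84² + 0.73² + (-0.38)² + 0.32² + 0.71² = 2.5628
With 9 standardized items, total variance = 9. Proportion = 2.5628/9 = 0.2848 → 28.48%.

28.5%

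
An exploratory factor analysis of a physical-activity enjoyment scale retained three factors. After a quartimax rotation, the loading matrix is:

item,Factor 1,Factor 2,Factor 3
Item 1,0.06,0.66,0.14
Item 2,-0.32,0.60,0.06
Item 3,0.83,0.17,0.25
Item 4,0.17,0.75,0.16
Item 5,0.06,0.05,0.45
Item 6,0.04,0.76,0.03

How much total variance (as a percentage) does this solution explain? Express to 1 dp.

51.8%

SS loadings by factor: 0.8290, 1.9671, 0.3147; total = 3.1108.
Total variance with 6 standardized items is 6, so the solution explains 3.1108/6 = 0.5185 = 51.85%.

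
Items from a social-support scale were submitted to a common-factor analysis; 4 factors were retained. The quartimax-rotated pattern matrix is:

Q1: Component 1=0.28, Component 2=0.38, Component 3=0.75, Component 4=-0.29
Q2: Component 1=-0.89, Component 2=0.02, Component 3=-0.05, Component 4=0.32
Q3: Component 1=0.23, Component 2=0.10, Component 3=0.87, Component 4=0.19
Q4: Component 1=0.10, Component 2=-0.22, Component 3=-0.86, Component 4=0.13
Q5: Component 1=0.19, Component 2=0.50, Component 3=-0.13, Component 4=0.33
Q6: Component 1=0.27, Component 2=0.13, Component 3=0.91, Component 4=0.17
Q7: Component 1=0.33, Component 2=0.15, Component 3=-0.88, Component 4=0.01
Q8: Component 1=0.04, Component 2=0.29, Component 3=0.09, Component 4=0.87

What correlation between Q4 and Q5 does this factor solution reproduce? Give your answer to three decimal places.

r̂ = Σ λ_i·λ_j across factors = (0.10)(0.19) + (-0.22)(0.50) + (-0.86)(-0.13) + (0.13)(0.33)
  = +0.0190 -0.1100 +0.1118 +0.0429 = 0.0637

0.064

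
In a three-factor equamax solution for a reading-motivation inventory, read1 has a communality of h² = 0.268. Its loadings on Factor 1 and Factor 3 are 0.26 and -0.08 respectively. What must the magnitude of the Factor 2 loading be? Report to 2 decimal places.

Under orthogonal rotation h² = Σλ², so λ_Factor 2² = h² − (0.0740) = 0.268 − 0.0740 = 0.1940.
|λ| = √0.1940 = 0.4405.

0.44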